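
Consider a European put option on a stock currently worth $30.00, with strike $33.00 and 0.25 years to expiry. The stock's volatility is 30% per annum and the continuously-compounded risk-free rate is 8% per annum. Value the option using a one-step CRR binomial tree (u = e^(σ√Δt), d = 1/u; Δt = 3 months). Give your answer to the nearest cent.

CRR parameters: u = e^(σ√Δt) = e^(0.3·√0.25) = 1.1618, d = 1/u = 0.8607
Per-period rate: rΔt = 0.08·0.25 = 0.02, so R = e^0.02 = 1.0202
Risk-neutral probability p = (e^0.02 − 0.8607)/(1.1618 − 0.8607) = 0.1595/0.3011 = 0.5297
Terminal stock prices: S_u = 34.86, S_d = 25.82
Terminal payoffs (K − S): max(-1.855, 0) = 0, max(7.179, 0) = 7.179
Node 0 (S = 30): V_0 = e^(−0.02)·[0.5297·0.0000 + 0.4703·7.1788] = 3.3096

$3.31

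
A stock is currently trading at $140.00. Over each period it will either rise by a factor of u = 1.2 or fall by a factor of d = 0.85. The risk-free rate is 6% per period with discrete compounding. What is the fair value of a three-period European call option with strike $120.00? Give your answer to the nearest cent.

Risk-neutral probability p = (1 + 0.06 − 0.85)/(1.2 − 0.85) = 0.2100/0.3500 = 0.6000
Terminal stock prices: S_uuu = 241.9, S_uud = 171.4, S_udd = 121.4, S_ddd = 85.98
Terminal payoffs (S − K): max(121.9, 0) = 121.9, max(51.36, 0) = 51.36, max(1.38, 0) = 1.38, max(-34.02, 0) = 0
Node uu (S = 201.6): V_uu = 1/1.06·[0.6000·121.9200 + 0.4000·51.3600] = 88.3925
Node ud (S = 142.8): V_ud = 1/1.06·[0.6000·51.3600 + 0.4000·1.3800] = 29.5925
Node dd (S = 101.1): V_dd = 1/1.06·[0.6000·1.3800 + 0.4000·0.0000] = 0.7811
Node u (S = 168): V_u = 1/1.06·[0.6000·88.3925 + 0.4000·29.5925] = 61.2004
Node d (S = 119): V_d = 1/1.06·[0.6000·29.5925 + 0.4000·0.7811] = 17.0452
Node 0 (S = 140): V_0 = 1/1.06·[0.6000·61.2004 + 0.4000·17.0452] = 41.0739

$41.07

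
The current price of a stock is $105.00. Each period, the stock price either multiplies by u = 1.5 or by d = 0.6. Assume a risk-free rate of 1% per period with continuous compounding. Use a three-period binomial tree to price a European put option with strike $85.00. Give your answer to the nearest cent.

$20.88

Risk-neutral probability p = (e^0.01 − 0.6)/(1.5 − 0.6) = 0.4101/0.9000 = 0.4556
Terminal stock prices: S_uuu = 354.4, S_uud = 141.8, S_udd = 56.7, S_ddd = 22.68
Terminal payoffs (K − S): max(-269.4, 0) = 0, max(-56.75, 0) = 0, max(28.3, 0) = 28.3, max(62.32, 0) = 62.32
Node uu (S = 236.2): V_uu = e^(−0.01)·[0.4556·0.0000 + 0.5444·0.0000] = 0.0000
Node ud (S = 94.5): V_ud = e^(−0.01)·[0.4556·0.0000 + 0.5444·28.3000] = 15.2529
Node dd (S = 37.8): V_dd = e^(−0.01)·[0.4556·28.3000 + 0.5444·62.3200] = 46.3542
Node u (S = 157.5): V_u = e^(−0.01)·[0.4556·0.0000 + 0.5444·15.2529] = 8.2209
Node d (S = 63): V_d = e^(−0.01)·[0.4556·15.2529 + 0.5444·46.3542] = 31.8639
Node 0 (S = 105): V_0 = e^(−0.01)·[0.4556·8.2209 + 0.5444·31.8639] = 20.8820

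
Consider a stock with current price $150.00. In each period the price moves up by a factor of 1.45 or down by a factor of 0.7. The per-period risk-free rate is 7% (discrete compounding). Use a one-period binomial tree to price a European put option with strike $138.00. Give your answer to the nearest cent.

$15.63

Risk-neutral probability p = (1 + 0.07 − 0.7)/(1.45 − 0.7) = 0.3700/0.7500 = 0.4933
Terminal stock prices: S_u = 217.5, S_d = 105
Terminal payoffs (K − S): max(-79.5, 0) = 0, max(33, 0) = 33
Node 0 (S = 150): V_0 = 1/1.07·[0.4933·0.0000 + 0.5067·33.0000] = 15.6262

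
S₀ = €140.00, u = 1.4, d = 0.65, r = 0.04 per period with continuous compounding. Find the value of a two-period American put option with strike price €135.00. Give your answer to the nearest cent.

€22.00

Risk-neutral probability p = (e^0.04 − 0.65)/(1.4 − 0.65) = 0.3908/0.7500 = 0.5211
Terminal stock prices: S_uu = 274.4, S_ud = 127.4, S_dd = 59.15
Terminal payoffs (K − S): max(-139.4, 0) = 0, max(7.6, 0) = 7.6, max(75.85, 0) = 75.85
Node u (S = 196): continuation = e^(−0.04)·[0.5211·0.0000 + 0.4789·7.6000] = 3.4971; exercise value = 0.0000 ≤ continuation, so V_u = 3.4971
Node d (S = 91): continuation = e^(−0.04)·[0.5211·7.6000 + 0.4789·75.8500] = 38.7066; exercise value = 44.0000 > continuation, so V_d = 44.0000 (exercise)
Node 0 (S = 140): continuation = e^(−0.04)·[0.5211·3.4971 + 0.4789·44.0000] = 21.9970; exercise value = 0.0000 ≤ continuation, so V_0 = 21.9970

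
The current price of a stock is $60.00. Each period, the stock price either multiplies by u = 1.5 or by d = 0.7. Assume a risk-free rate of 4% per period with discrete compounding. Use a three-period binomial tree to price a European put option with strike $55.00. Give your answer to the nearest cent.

$9.90

Risk-neutral probability p = (1 + 0.04 − 0.7)/(1.5 − 0.7) = 0.3400/0.8000 = 0.4250
Terminal stock prices: S_uuu = 202.5, S_uud = 94.5, S_udd = 44.1, S_ddd = 20.58
Terminal payoffs (K − S): max(-147.5, 0) = 0, max(-39.5, 0) = 0, max(10.9, 0) = 10.9, max(34.42, 0) = 34.42
Node uu (S = 135): V_uu = 1/1.04·[0.4250·0.0000 + 0.5750·0.0000] = 0.0000
Node ud (S = 63): V_ud = 1/1.04·[0.4250·0.0000 + 0.5750·10.9000] = 6.0264
Node dd (S = 29.4): V_dd = 1/1.04·[0.4250·10.9000 + 0.5750·34.4200] = 23.4846
Node u (S = 90): V_u = 1/1.04·[0.4250·0.0000 + 0.5750·6.0264] = 3.3319
Node d (S = 42): V_d = 1/1.04·[0.4250·6.0264 + 0.5750·23.4846] = 15.4470
Node 0 (S = 60): V_0 = 1/1.04·[0.4250·3.3319 + 0.5750·15.4470] = 9.9020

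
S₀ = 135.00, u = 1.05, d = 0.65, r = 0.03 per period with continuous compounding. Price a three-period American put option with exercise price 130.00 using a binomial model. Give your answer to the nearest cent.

Risk-neutral probability p = (e^0.03 − 0.65)/(1.05 − 0.65) = 0.3805/0.4000 = 0.9511
Terminal stock prices: S_uuu = 156.3, S_uud = 96.74, S_udd = 59.89, S_ddd = 37.07
Terminal payoffs (K − S): max(-26.28, 0) = 0, max(33.26, 0) = 33.26, max(70.11, 0) = 70.11, max(92.93, 0) = 92.93
Node uu (S = 148.8): continuation = e^(−0.03)·[0.9511·0.0000 + 0.0489·33.2556] = 1.5770; exercise value = 0.0000 ≤ continuation, so V_uu = 1.5770
Node ud (S = 92.14): continuation = e^(−0.03)·[0.9511·33.2556 + 0.0489·70.1106] = 34.0204; exercise value = 37.8625 > continuation, so V_ud = 37.8625 (exercise)
Node dd (S = 57.04): continuation = e^(−0.03)·[0.9511·70.1106 + 0.0489·92.9256] = 69.1204; exercise value = 72.9625 > continuation, so V_dd = 72.9625 (exercise)
Node u (S = 141.8): continuation = e^(−0.03)·[0.9511·1.5770 + 0.0489·37.8625] = 3.2510; exercise value = 0.0000 ≤ continuation, so V_u = 3.2510
Node d (S = 87.75): continuation = e^(−0.03)·[0.9511·37.8625 + 0.0489·72.9625] = 38.4079; exercise value = 42.2500 > continuation, so V_d = 42.2500 (exercise)
Node 0 (S = 135): continuation = e^(−0.03)·[0.9511·3.2510 + 0.0489·42.2500] = 5.0042; exercise value = 0.0000 ≤ continuation, so V_0 = 5.0042

5.00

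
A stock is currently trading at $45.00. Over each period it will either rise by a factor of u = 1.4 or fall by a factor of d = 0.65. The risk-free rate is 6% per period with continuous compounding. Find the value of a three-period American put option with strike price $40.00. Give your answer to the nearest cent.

Risk-neutral probability p = (e^0.06 − 0.65)/(1.4 − 0.65) = 0.4118/0.7500 = 0.5491
Terminal stock prices: S_uuu = 123.5, S_uud = 57.33, S_udd = 26.62, S_ddd = 12.36
Terminal payoffs (K − S): max(-83.48, 0) = 0, max(-17.33, 0) = 0, max(13.38, 0) = 13.38, max(27.64, 0) = 27.64
Node uu (S = 88.2): continuation = e^(−0.06)·[0.5491·0.0000 + 0.4509·0.0000] = 0.0000; exercise value = 0.0000 ≤ continuation, so V_uu = 0.0000
Node ud (S = 40.95): continuation = e^(−0.06)·[0.5491·0.0000 + 0.4509·13.3825] = 5.6826; exercise value = 0.0000 ≤ continuation, so V_ud = 5.6826
Node dd (S = 19.01): continuation = e^(−0.06)·[0.5491·13.3825 + 0.4509·27.6419] = 18.6581; exercise value = 20.9875 > continuation, so V_dd = 20.9875 (exercise)
Node u (S = 63): continuation = e^(−0.06)·[0.5491·0.0000 + 0.4509·5.6826] = 2.4130; exercise value = 0.0000 ≤ continuation, so V_u = 2.4130
Node d (S = 29.25): continuation = e^(−0.06)·[0.5491·5.6826 + 0.4509·20.9875] = 11.8505; exercise value = 10.7500 ≤ continuation, so V_d = 11.8505
Node 0 (S = 45): continuation = e^(−0.06)·[0.5491·2.4130 + 0.4509·11.8505] = 6.2799; exercise value = 0.0000 ≤ continuation, so V_0 = 6.2799

$6.28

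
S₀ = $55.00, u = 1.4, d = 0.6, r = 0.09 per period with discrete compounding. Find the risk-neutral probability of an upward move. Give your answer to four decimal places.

p = 0.6125

Risk-neutral probability p = (1 + 0.09 − 0.6)/(1.4 − 0.6) = 0.4900/0.8000 = 0.6125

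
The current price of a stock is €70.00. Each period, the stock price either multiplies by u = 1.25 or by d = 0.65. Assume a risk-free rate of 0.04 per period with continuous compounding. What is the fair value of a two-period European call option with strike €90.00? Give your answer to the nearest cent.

Risk-neutral probability p = (e^0.04 − 0.65)/(1.25 − 0.65) = 0.3908/0.6000 = 0.6514
Terminal stock prices: S_uu = 109.4, S_ud = 56.88, S_dd = 29.58
Terminal payoffs (S − K): max(19.38, 0) = 19.38, max(-33.12, 0) = 0, max(-60.42, 0) = 0
Node u (S = 87.5): V_u = e^(−0.04)·[0.6514·19.3750 + 0.3486·0.0000] = 12.1251
Node d (S = 45.5): V_d = e^(−0.04)·[0.6514·0.0000 + 0.3486·0.0000] = 0.0000
Node 0 (S = 70): V_0 = e^(−0.04)·[0.6514·12.1251 + 0.3486·0.0000] = 7.5880

€7.59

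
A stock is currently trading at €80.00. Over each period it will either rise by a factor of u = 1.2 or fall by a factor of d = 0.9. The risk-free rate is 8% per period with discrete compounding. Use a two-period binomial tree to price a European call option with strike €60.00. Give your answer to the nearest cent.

Risk-neutral probability p = (1 + 0.08 − 0.9)/(1.2 − 0.9) = 0.1800/0.3000 = 0.6000
Terminal stock prices: S_uu = 115.2, S_ud = 86.4, S_dd = 64.8
Terminal payoffs (S − K): max(55.2, 0) = 55.2, max(26.4, 0) = 26.4, max(4.8, 0) = 4.8
Node u (S = 96): V_u = 1/1.08·[0.6000·55.2000 + 0.4000·26.4000] = 40.4444
Node d (S = 72): V_d = 1/1.08·[0.6000·26.4000 + 0.4000·4.8000] = 16.4444
Node 0 (S = 80): V_0 = 1/1.08·[0.6000·40.4444 + 0.4000·16.4444] = 28.5597

€28.56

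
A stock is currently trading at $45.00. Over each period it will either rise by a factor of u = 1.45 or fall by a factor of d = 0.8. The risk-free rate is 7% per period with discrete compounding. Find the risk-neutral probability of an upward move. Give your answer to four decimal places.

Risk-neutral probability p = (1 + 0.07 − 0.8)/(1.45 − 0.8) = 0.2700/0.6500 = 0.4154

p = 0.4154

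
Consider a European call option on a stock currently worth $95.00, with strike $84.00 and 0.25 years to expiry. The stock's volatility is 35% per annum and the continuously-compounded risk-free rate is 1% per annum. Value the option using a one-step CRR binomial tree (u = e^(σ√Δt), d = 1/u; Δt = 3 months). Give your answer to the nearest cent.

CRR parameters: u = e^(σ√Δt) = e^(0.35·√0.25) = 1.1912, d = 1/u = 0.8395
Per-period rate: rΔt = 0.01·0.25 = 0.0025, so R = e^0.0025 = 1.0025
Risk-neutral probability p = (e^0.0025 − 0.8395)/(1.1912 − 0.8395) = 0.1630/0.3518 = 0.4635
Terminal stock prices: S_u = 113.2, S_d = 79.75
Terminal payoffs (S − K): max(29.17, 0) = 29.17, max(-4.252, 0) = 0
Node 0 (S = 95): V_0 = e^(−0.0025)·[0.4635·29.1684 + 0.5365·0.0000] = 13.4851

$13.49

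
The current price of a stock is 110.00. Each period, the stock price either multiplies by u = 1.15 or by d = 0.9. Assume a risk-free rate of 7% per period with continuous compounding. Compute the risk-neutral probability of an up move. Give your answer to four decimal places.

Risk-neutral probability p = (e^0.07 − 0.9)/(1.15 − 0.9) = 0.1725/0.2500 = 0.6900

p = 0.6900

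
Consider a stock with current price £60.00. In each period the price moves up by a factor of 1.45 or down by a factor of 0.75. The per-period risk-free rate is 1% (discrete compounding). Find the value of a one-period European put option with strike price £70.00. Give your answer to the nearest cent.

£15.56

Risk-neutral probability p = (1 + 0.01 − 0.75)/(1.45 − 0.75) = 0.2600/0.7000 = 0.3714
Terminal stock prices: S_u = 87, S_d = 45
Terminal payoffs (K − S): max(-17, 0) = 0, max(25, 0) = 25
Node 0 (S = 60): V_0 = 1/1.01·[0.3714·0.0000 + 0.6286·25.0000] = 15.5587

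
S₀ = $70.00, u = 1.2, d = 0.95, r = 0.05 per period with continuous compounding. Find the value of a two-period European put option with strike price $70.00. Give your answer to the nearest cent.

$2.19

Risk-neutral probability p = (e^0.05 − 0.95)/(1.2 − 0.95) = 0.1013/0.2500 = 0.4051
Terminal stock prices: S_uu = 100.8, S_ud = 79.8, S_dd = 63.17
Terminal payoffs (K − S): max(-30.8, 0) = 0, max(-9.8, 0) = 0, max(6.825, 0) = 6.825
Node u (S = 84): V_u = e^(−0.05)·[0.4051·0.0000 + 0.5949·0.0000] = 0.0000
Node d (S = 66.5): V_d = e^(−0.05)·[0.4051·0.0000 + 0.5949·6.8250] = 3.8623
Node 0 (S = 70): V_0 = e^(−0.05)·[0.4051·0.0000 + 0.5949·3.8623] = 2.1857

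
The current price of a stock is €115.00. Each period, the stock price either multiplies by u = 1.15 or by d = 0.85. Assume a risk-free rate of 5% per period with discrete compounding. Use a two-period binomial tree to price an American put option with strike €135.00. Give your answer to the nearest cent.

Risk-neutral probability p = (1 + 0.05 − 0.85)/(1.15 − 0.85) = 0.2000/0.3000 = 0.6667
Terminal stock prices: S_uu = 152.1, S_ud = 112.4, S_dd = 83.09
Terminal payoffs (K − S): max(-17.09, 0) = 0, max(22.59, 0) = 22.59, max(51.91, 0) = 51.91
Node u (S = 132.2): continuation = 1/1.05·[0.6667·0.0000 + 0.3333·22.5875] = 7.1706; exercise value = 2.7500 ≤ continuation, so V_u = 7.1706
Node d (S = 97.75): continuation = 1/1.05·[0.6667·22.5875 + 0.3333·51.9125] = 30.8214; exercise value = 37.2500 > continuation, so V_d = 37.2500 (exercise)
Node 0 (S = 115): continuation = 1/1.05·[0.6667·7.1706 + 0.3333·37.2500] = 16.3782; exercise value = 20.0000 > continuation, so V_0 = 20.0000 (exercise)

€20.00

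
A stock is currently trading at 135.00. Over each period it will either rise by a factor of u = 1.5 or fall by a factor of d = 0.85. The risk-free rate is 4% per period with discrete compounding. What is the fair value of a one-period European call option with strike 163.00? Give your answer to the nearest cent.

11.10

Risk-neutral probability p = (1 + 0.04 − 0.85)/(1.5 − 0.85) = 0.1900/0.6500 = 0.2923
Terminal stock prices: S_u = 202.5, S_d = 114.8
Terminal payoffs (S − K): max(39.5, 0) = 39.5, max(-48.25, 0) = 0
Node 0 (S = 135): V_0 = 1/1.04·[0.2923·39.5000 + 0.7077·0.0000] = 11.1021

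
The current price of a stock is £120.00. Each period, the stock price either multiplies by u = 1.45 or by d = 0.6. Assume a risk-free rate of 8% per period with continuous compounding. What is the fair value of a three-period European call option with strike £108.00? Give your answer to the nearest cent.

£51.56

Risk-neutral probability p = (e^0.08 − 0.6)/(1.45 − 0.6) = 0.4833/0.8500 = 0.5686
Terminal stock prices: S_uuu = 365.8, S_uud = 151.4, S_udd = 62.64, S_ddd = 25.92
Terminal payoffs (S − K): max(257.8, 0) = 257.8, max(43.38, 0) = 43.38, max(-45.36, 0) = 0, max(-82.08, 0) = 0
Node uu (S = 252.3): V_uu = e^(−0.08)·[0.5686·257.8350 + 0.4314·43.3800] = 152.6034
Node ud (S = 104.4): V_ud = e^(−0.08)·[0.5686·43.3800 + 0.4314·0.0000] = 22.7684
Node dd (S = 43.2): V_dd = e^(−0.08)·[0.5686·0.0000 + 0.4314·0.0000] = 0.0000
Node u (S = 174): V_u = e^(−0.08)·[0.5686·152.6034 + 0.4314·22.7684] = 89.1630
Node d (S = 72): V_d = e^(−0.08)·[0.5686·22.7684 + 0.4314·0.0000] = 11.9502
Node 0 (S = 120): V_0 = e^(−0.08)·[0.5686·89.1630 + 0.4314·11.9502] = 51.5572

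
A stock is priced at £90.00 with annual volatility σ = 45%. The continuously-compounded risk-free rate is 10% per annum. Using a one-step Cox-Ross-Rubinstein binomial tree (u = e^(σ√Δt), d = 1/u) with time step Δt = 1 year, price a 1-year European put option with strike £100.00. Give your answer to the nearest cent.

CRR parameters: u = e^(σ√Δt) = e^(0.45·√1) = 1.5683, d = 1/u = 0.6376
Per-period rate: rΔt = 0.1·1 = 0.1, so R = e^0.1 = 1.1052
Risk-neutral probability p = (e^0.1 − 0.6376)/(1.5683 − 0.6376) = 0.4675/0.9307 = 0.5024
Terminal stock prices: S_u = 141.1, S_d = 57.39
Terminal payoffs (K − S): max(-41.15, 0) = 0, max(42.61, 0) = 42.61
Node 0 (S = 90): V_0 = e^(−0.1)·[0.5024·0.0000 + 0.4976·42.6135] = 19.1880

£19.19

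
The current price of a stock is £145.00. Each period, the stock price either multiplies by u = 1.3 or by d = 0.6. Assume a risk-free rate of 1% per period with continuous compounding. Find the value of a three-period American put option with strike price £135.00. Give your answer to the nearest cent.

Risk-neutral probability p = (e^0.01 − 0.6)/(1.3 − 0.6) = 0.4101/0.7000 = 0.5858
Terminal stock prices: S_uuu = 318.6, S_uud = 147, S_udd = 67.86, S_ddd = 31.32
Terminal payoffs (K − S): max(-183.6, 0) = 0, max(-12.03, 0) = 0, max(67.14, 0) = 67.14, max(103.7, 0) = 103.7
Node uu (S = 245.1): continuation = e^(−0.01)·[0.5858·0.0000 + 0.4142·0.0000] = 0.0000; exercise value = 0.0000 ≤ continuation, so V_uu = 0.0000
Node ud (S = 113.1): continuation = e^(−0.01)·[0.5858·0.0000 + 0.4142·67.1400] = 27.5336; exercise value = 21.9000 ≤ continuation, so V_ud = 27.5336
Node dd (S = 52.2): continuation = e^(−0.01)·[0.5858·67.1400 + 0.4142·103.6800] = 81.4567; exercise value = 82.8000 > continuation, so V_dd = 82.8000 (exercise)
Node u (S = 188.5): continuation = e^(−0.01)·[0.5858·0.0000 + 0.4142·27.5336] = 11.2913; exercise value = 0.0000 ≤ continuation, so V_u = 11.2913
Node d (S = 87): continuation = e^(−0.01)·[0.5858·27.5336 + 0.4142·82.8000] = 49.9240; exercise value = 48.0000 ≤ continuation, so V_d = 49.9240
Node 0 (S = 145): continuation = e^(−0.01)·[0.5858·11.2913 + 0.4142·49.9240] = 27.0219; exercise value = 0.0000 ≤ continuation, so V_0 = 27.0219

£27.02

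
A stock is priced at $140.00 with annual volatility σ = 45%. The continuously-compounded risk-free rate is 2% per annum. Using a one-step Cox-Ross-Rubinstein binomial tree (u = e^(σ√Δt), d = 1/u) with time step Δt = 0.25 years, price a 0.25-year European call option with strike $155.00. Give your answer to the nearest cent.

CRR parameters: u = e^(σ√Δt) = e^(0.45·√0.25) = 1.2523, d = 1/u = 0.7985
Per-period rate: rΔt = 0.02·0.25 = 0.005, so R = e^0.005 = 1.0050
Risk-neutral probability p = (e^0.005 − 0.7985)/(1.2523 − 0.7985) = 0.2065/0.4538 = 0.4550
Terminal stock prices: S_u = 175.3, S_d = 111.8
Terminal payoffs (S − K): max(20.33, 0) = 20.33, max(-43.21, 0) = 0
Node 0 (S = 140): V_0 = e^(−0.005)·[0.4550·20.3252 + 0.5450·0.0000] = 9.2025

$9.20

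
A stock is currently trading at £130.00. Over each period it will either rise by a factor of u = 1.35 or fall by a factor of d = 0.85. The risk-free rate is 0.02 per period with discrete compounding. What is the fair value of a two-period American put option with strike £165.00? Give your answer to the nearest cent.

£38.68

Risk-neutral probability p = (1 + 0.02 − 0.85)/(1.35 − 0.85) = 0.1700/0.5000 = 0.3400
Terminal stock prices: S_uu = 236.9, S_ud = 149.2, S_dd = 93.92
Terminal payoffs (K − S): max(-71.93, 0) = 0, max(15.83, 0) = 15.83, max(71.08, 0) = 71.08
Node u (S = 175.5): continuation = 1/1.02·[0.3400·0.0000 + 0.6600·15.8250] = 10.2397; exercise value = 0.0000 ≤ continuation, so V_u = 10.2397
Node d (S = 110.5): continuation = 1/1.02·[0.3400·15.8250 + 0.6600·71.0750] = 51.2647; exercise value = 54.5000 > continuation, so V_d = 54.5000 (exercise)
Node 0 (S = 130): continuation = 1/1.02·[0.3400·10.2397 + 0.6600·54.5000] = 38.6779; exercise value = 35.0000 ≤ continuation, so V_0 = 38.6779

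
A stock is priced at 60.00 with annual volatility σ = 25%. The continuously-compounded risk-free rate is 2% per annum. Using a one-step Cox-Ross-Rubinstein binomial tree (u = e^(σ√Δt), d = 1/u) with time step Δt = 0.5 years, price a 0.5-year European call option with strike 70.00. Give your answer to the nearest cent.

CRR parameters: u = e^(σ√Δt) = e^(0.25·√0.5) = 1.1934, d = 1/u = 0.8380
Per-period rate: rΔt = 0.02·0.5 = 0.01, so R = e^0.01 = 1.0101
Risk-neutral probability p = (e^0.01 − 0.8380)/(1.1934 − 0.8380) = 0.1721/0.3554 = 0.4842
Terminal stock prices: S_u = 71.6, S_d = 50.28
Terminal payoffs (S − K): max(1.602, 0) = 1.602, max(-19.72, 0) = 0
Node 0 (S = 60): V_0 = e^(−0.01)·[0.4842·1.6019 + 0.5158·0.0000] = 0.7679

0.77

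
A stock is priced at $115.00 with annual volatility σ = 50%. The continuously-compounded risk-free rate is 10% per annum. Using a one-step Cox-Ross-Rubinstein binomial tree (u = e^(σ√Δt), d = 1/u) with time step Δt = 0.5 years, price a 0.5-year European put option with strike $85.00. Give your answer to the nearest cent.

$2.09

CRR parameters: u = e^(σ√Δt) = e^(0.5·√0.5) = 1.4241, d = 1/u = 0.7022
Per-period rate: rΔt = 0.1·0.5 = 0.05, so R = e^0.05 = 1.0513
Risk-neutral probability p = (e^0.05 − 0.7022)/(1.4241 − 0.7022) = 0.3491/0.7219 = 0.4835
Terminal stock prices: S_u = 163.8, S_d = 80.75
Terminal payoffs (K − S): max(-78.77, 0) = 0, max(4.248, 0) = 4.248
Node 0 (S = 115): V_0 = e^(−0.05)·[0.4835·0.0000 + 0.5165·4.2483] = 2.0871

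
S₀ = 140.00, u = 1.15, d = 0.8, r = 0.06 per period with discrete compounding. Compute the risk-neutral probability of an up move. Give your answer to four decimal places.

Risk-neutral probability p = (1 + 0.06 − 0.8)/(1.15 − 0.8) = 0.2600/0.3500 = 0.7429

p = 0.7429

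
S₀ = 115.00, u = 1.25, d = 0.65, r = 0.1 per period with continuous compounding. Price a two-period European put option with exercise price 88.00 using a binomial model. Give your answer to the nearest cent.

Risk-neutral probability p = (e^0.1 − 0.65)/(1.25 − 0.65) = 0.4552/0.6000 = 0.7586
Terminal stock prices: S_uu = 179.7, S_ud = 93.44, S_dd = 48.59
Terminal payoffs (K − S): max(-91.69, 0) = 0, max(-5.438, 0) = 0, max(39.41, 0) = 39.41
Node u (S = 143.8): V_u = e^(−0.1)·[0.7586·0.0000 + 0.2414·0.0000] = 0.0000
Node d (S = 74.75): V_d = e^(−0.1)·[0.7586·0.0000 + 0.2414·39.4125] = 8.6081
Node 0 (S = 115): V_0 = e^(−0.1)·[0.7586·0.0000 + 0.2414·8.6081] = 1.8801

1.88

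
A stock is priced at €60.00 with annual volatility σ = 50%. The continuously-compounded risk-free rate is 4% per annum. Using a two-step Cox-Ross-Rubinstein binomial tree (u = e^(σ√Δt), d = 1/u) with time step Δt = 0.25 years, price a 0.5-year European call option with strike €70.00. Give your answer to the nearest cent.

CRR parameters: u = e^(σ√Δt) = e^(0.5·√0.25) = 1.2840, d = 1/u = 0.7788
Per-period rate: rΔt = 0.04·0.25 = 0.01, so R = e^0.01 = 1.0101
Risk-neutral probability p = (e^0.01 − 0.7788)/(1.2840 − 0.7788) = 0.2312/0.5052 = 0.4577
Terminal stock prices: S_uu = 98.92, S_ud = 60, S_dd = 36.39
Terminal payoffs (S − K): max(28.92, 0) = 28.92, max(-10, 0) = 0, max(-33.61, 0) = 0
Node u (S = 77.04): V_u = e^(−0.01)·[0.4577·28.9233 + 0.5423·0.0000] = 13.1069
Node d (S = 46.73): V_d = e^(−0.01)·[0.4577·0.0000 + 0.5423·0.0000] = 0.0000
Node 0 (S = 60): V_0 = e^(−0.01)·[0.4577·13.1069 + 0.5423·0.0000] = 5.9396

€5.94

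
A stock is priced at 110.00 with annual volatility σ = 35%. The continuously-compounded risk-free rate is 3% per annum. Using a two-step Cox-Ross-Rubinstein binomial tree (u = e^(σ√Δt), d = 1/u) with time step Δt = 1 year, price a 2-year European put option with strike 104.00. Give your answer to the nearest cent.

CRR parameters: u = e^(σ√Δt) = e^(0.35·√1) = 1.4191, d = 1/u = 0.7047
Per-period rate: rΔt = 0.03·1 = 0.03, so R = e^0.03 = 1.0305
Risk-neutral probability p = (e^0.03 − 0.7047)/(1.4191 − 0.7047) = 0.3258/0.7144 = 0.4560
Terminal stock prices: S_uu = 221.5, S_ud = 110, S_dd = 54.62
Terminal payoffs (K − S): max(-117.5, 0) = 0, max(-6, 0) = 0, max(49.38, 0) = 49.38
Node u (S = 156.1): V_u = e^(−0.03)·[0.4560·0.0000 + 0.5440·0.0000] = 0.0000
Node d (S = 77.52): V_d = e^(−0.03)·[0.4560·0.0000 + 0.5440·49.3756] = 26.0659
Node 0 (S = 110): V_0 = e^(−0.03)·[0.4560·0.0000 + 0.5440·26.0659] = 13.7604

13.76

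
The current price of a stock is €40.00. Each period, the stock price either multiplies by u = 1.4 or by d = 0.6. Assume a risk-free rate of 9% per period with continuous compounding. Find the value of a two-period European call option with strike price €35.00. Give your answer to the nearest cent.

€13.83

Risk-neutral probability p = (e^0.09 − 0.6)/(1.4 − 0.6) = 0.4942/0.8000 = 0.6177
Terminal stock prices: S_uu = 78.4, S_ud = 33.6, S_dd = 14.4
Terminal payoffs (S − K): max(43.4, 0) = 43.4, max(-1.4, 0) = 0, max(-20.6, 0) = 0
Node u (S = 56): V_u = e^(−0.09)·[0.6177·43.4000 + 0.3823·0.0000] = 24.5015
Node d (S = 24): V_d = e^(−0.09)·[0.6177·0.0000 + 0.3823·0.0000] = 0.0000
Node 0 (S = 40): V_0 = e^(−0.09)·[0.6177·24.5015 + 0.3823·0.0000] = 13.8324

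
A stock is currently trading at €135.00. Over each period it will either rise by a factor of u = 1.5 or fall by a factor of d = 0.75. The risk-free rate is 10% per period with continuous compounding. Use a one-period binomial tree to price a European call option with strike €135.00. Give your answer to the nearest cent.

€28.92

Risk-neutral probability p = (e^0.1 − 0.75)/(1.5 − 0.75) = 0.3552/0.7500 = 0.4736
Terminal stock prices: S_u = 202.5, S_d = 101.2
Terminal payoffs (S − K): max(67.5, 0) = 67.5, max(-33.75, 0) = 0
Node 0 (S = 135): V_0 = e^(−0.1)·[0.4736·67.5000 + 0.5264·0.0000] = 28.9235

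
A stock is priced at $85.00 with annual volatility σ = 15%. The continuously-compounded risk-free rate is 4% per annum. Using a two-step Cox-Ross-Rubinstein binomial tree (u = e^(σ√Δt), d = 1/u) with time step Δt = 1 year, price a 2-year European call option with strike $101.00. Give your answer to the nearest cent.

CRR parameters: u = e^(σ√Δt) = e^(0.15·√1) = 1.1618, d = 1/u = 0.8607
Per-period rate: rΔt = 0.04·1 = 0.04, so R = e^0.04 = 1.0408
Risk-neutral probability p = (e^0.04 − 0.8607)/(1.1618 − 0.8607) = 0.1801/0.3011 = 0.5981
Terminal stock prices: S_uu = 114.7, S_ud = 85, S_dd = 62.97
Terminal payoffs (S − K): max(13.74, 0) = 13.74, max(-16, 0) = 0, max(-38.03, 0) = 0
Node u (S = 98.76): V_u = e^(−0.04)·[0.5981·13.7380 + 0.4019·0.0000] = 7.8945
Node d (S = 73.16): V_d = e^(−0.04)·[0.5981·0.0000 + 0.4019·0.0000] = 0.0000
Node 0 (S = 85): V_0 = e^(−0.04)·[0.5981·7.8945 + 0.4019·0.0000] = 4.5365

$4.54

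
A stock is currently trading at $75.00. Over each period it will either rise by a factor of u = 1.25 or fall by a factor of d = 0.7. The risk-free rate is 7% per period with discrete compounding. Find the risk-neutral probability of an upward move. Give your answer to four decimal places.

Risk-neutral probability p = (1 + 0.07 − 0.7)/(1.25 − 0.7) = 0.3700/0.5500 = 0.6727

p = 0.6727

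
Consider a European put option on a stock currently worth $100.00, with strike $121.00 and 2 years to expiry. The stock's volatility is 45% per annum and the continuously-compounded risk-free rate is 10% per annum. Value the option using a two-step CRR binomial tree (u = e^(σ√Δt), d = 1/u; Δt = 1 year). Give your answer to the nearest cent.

$24.89

CRR parameters: u = e^(σ√Δt) = e^(0.45·√1) = 1.5683, d = 1/u = 0.6376
Per-period rate: rΔt = 0.1·1 = 0.1, so R = e^0.1 = 1.1052
Risk-neutral probability p = (e^0.1 − 0.6376)/(1.5683 − 0.6376) = 0.4675/0.9307 = 0.5024
Terminal stock prices: S_uu = 246, S_ud = 100, S_dd = 40.66
Terminal payoffs (K − S): max(-125, 0) = 0, max(21, 0) = 21, max(80.34, 0) = 80.34
Node u (S = 156.8): V_u = e^(−0.1)·[0.5024·0.0000 + 0.4976·21.0000] = 9.4559
Node d (S = 63.76): V_d = e^(−0.1)·[0.5024·21.0000 + 0.4976·80.3430] = 45.7225
Node 0 (S = 100): V_0 = e^(−0.1)·[0.5024·9.4559 + 0.4976·45.7225] = 24.8861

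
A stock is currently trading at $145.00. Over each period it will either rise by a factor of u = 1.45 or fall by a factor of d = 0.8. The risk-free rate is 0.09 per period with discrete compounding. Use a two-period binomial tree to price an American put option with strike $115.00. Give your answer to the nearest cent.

$5.73

Risk-neutral probability p = (1 + 0.09 − 0.8)/(1.45 − 0.8) = 0.2900/0.6500 = 0.4462
Terminal stock prices: S_uu = 304.9, S_ud = 168.2, S_dd = 92.8
Terminal payoffs (K − S): max(-189.9, 0) = 0, max(-53.2, 0) = 0, max(22.2, 0) = 22.2
Node u (S = 210.2): continuation = 1/1.09·[0.4462·0.0000 + 0.5538·0.0000] = 0.0000; exercise value = 0.0000 ≤ continuation, so V_u = 0.0000
Node d (S = 116): continuation = 1/1.09·[0.4462·0.0000 + 0.5538·22.2000] = 11.2802; exercise value = 0.0000 ≤ continuation, so V_d = 11.2802
Node 0 (S = 145): continuation = 1/1.09·[0.4462·0.0000 + 0.5538·11.2802] = 5.7316; exercise value = 0.0000 ≤ continuation, so V_0 = 5.7316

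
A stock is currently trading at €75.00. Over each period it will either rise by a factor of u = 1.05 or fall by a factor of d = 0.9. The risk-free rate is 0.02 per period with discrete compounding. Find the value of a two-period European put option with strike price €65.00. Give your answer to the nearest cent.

Risk-neutral probability p = (1 + 0.02 − 0.9)/(1.05 − 0.9) = 0.1200/0.1500 = 0.8000
Terminal stock prices: S_uu = 82.69, S_ud = 70.88, S_dd = 60.75
Terminal payoffs (K − S): max(-17.69, 0) = 0, max(-5.875, 0) = 0, max(4.25, 0) = 4.25
Node u (S = 78.75): V_u = 1/1.02·[0.8000·0.0000 + 0.2000·0.0000] = 0.0000
Node d (S = 67.5): V_d = 1/1.02·[0.8000·0.0000 + 0.2000·4.2500] = 0.8333
Node 0 (S = 75): V_0 = 1/1.02·[0.8000·0.0000 + 0.2000·0.8333] = 0.1634

€0.16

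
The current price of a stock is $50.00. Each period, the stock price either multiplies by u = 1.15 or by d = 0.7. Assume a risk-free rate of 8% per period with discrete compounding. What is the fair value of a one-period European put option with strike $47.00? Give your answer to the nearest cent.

$1.73

Risk-neutral probability p = (1 + 0.08 − 0.7)/(1.15 − 0.7) = 0.3800/0.4500 = 0.8444
Terminal stock prices: S_u = 57.5, S_d = 35
Terminal payoffs (K − S): max(-10.5, 0) = 0, max(12, 0) = 12
Node 0 (S = 50): V_0 = 1/1.08·[0.8444·0.0000 + 0.1556·12.0000] = 1.7284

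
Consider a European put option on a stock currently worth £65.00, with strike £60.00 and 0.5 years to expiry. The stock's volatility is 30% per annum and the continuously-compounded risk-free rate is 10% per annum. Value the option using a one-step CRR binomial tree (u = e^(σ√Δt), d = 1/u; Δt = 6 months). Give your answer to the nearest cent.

CRR parameters: u = e^(σ√Δt) = e^(0.3·√0.5) = 1.2363, d = 1/u = 0.8089
Per-period rate: rΔt = 0.1·0.5 = 0.05, so R = e^0.05 = 1.0513
Risk-neutral probability p = (e^0.05 − 0.8089)/(1.2363 − 0.8089) = 0.2424/0.4275 = 0.5671
Terminal stock prices: S_u = 80.36, S_d = 52.58
Terminal payoffs (K − S): max(-20.36, 0) = 0, max(7.424, 0) = 7.424
Node 0 (S = 65): V_0 = e^(−0.05)·[0.5671·0.0000 + 0.4329·7.4242] = 3.0571

£3.06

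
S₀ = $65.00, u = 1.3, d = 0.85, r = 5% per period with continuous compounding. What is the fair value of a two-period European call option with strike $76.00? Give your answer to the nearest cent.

$6.13

Risk-neutral probability p = (e^0.05 − 0.85)/(1.3 − 0.85) = 0.2013/0.4500 = 0.4473
Terminal stock prices: S_uu = 109.9, S_ud = 71.83, S_dd = 46.96
Terminal payoffs (S − K): max(33.85, 0) = 33.85, max(-4.175, 0) = 0, max(-29.04, 0) = 0
Node u (S = 84.5): V_u = e^(−0.05)·[0.4473·33.8500 + 0.5527·0.0000] = 14.4017
Node d (S = 55.25): V_d = e^(−0.05)·[0.4473·0.0000 + 0.5527·0.0000] = 0.0000
Node 0 (S = 65): V_0 = e^(−0.05)·[0.4473·14.4017 + 0.5527·0.0000] = 6.1273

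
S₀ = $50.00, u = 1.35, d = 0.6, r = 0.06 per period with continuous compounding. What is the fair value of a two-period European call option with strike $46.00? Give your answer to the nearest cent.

$15.18

Risk-neutral probability p = (e^0.06 − 0.6)/(1.35 − 0.6) = 0.4618/0.7500 = 0.6158
Terminal stock prices: S_uu = 91.13, S_ud = 40.5, S_dd = 18
Terminal payoffs (S − K): max(45.13, 0) = 45.13, max(-5.5, 0) = 0, max(-28, 0) = 0
Node u (S = 67.5): V_u = e^(−0.06)·[0.6158·45.1250 + 0.3842·0.0000] = 26.1690
Node d (S = 30): V_d = e^(−0.06)·[0.6158·0.0000 + 0.3842·0.0000] = 0.0000
Node 0 (S = 50): V_0 = e^(−0.06)·[0.6158·26.1690 + 0.3842·0.0000] = 15.1760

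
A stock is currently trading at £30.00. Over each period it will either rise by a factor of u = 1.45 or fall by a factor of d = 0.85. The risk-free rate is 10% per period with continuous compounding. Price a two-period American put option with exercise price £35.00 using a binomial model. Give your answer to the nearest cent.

£5.00

Risk-neutral probability p = (e^0.1 − 0.85)/(1.45 − 0.85) = 0.2552/0.6000 = 0.4253
Terminal stock prices: S_uu = 63.08, S_ud = 36.98, S_dd = 21.67
Terminal payoffs (K − S): max(-28.08, 0) = 0, max(-1.975, 0) = 0, max(13.33, 0) = 13.33
Node u (S = 43.5): continuation = e^(−0.1)·[0.4253·0.0000 + 0.5747·0.0000] = 0.0000; exercise value = 0.0000 ≤ continuation, so V_u = 0.0000
Node d (S = 25.5): continuation = e^(−0.1)·[0.4253·0.0000 + 0.5747·13.3250] = 6.9293; exercise value = 9.5000 > continuation, so V_d = 9.5000 (exercise)
Node 0 (S = 30): continuation = e^(−0.1)·[0.4253·0.0000 + 0.5747·9.5000] = 4.9402; exercise value = 5.0000 > continuation, so V_0 = 5.0000 (exercise)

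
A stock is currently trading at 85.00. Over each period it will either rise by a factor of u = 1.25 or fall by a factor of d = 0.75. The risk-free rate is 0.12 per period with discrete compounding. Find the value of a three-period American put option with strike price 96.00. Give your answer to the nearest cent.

Risk-neutral probability p = (1 + 0.12 − 0.75)/(1.25 − 0.75) = 0.3700/0.5000 = 0.7400
Terminal stock prices: S_uuu = 166, S_uud = 99.61, S_udd = 59.77, S_ddd = 35.86
Terminal payoffs (K − S): max(-70.02, 0) = 0, max(-3.609, 0) = 0, max(36.23, 0) = 36.23, max(60.14, 0) = 60.14
Node uu (S = 132.8): continuation = 1/1.12·[0.7400·0.0000 + 0.2600·0.0000] = 0.0000; exercise value = 0.0000 ≤ continuation, so V_uu = 0.0000
Node ud (S = 79.69): continuation = 1/1.12·[0.7400·0.0000 + 0.2600·36.2344] = 8.4116; exercise value = 16.3125 > continuation, so V_ud = 16.3125 (exercise)
Node dd (S = 47.81): continuation = 1/1.12·[0.7400·36.2344 + 0.2600·60.1406] = 37.9018; exercise value = 48.1875 > continuation, so V_dd = 48.1875 (exercise)
Node u (S = 106.2): continuation = 1/1.12·[0.7400·0.0000 + 0.2600·16.3125] = 3.7868; exercise value = 0.0000 ≤ continuation, so V_u = 3.7868
Node d (S = 63.75): continuation = 1/1.12·[0.7400·16.3125 + 0.2600·48.1875] = 21.9643; exercise value = 32.2500 > continuation, so V_d = 32.2500 (exercise)
Node 0 (S = 85): continuation = 1/1.12·[0.7400·3.7868 + 0.2600·32.2500] = 9.9886; exercise value = 11.0000 > continuation, so V_0 = 11.0000 (exercise)

11.00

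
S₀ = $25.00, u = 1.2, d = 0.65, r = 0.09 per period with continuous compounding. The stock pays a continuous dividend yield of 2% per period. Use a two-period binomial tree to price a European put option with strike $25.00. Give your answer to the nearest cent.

$2.28

Per-period risk-free factor R = e^0.09 = 1.0942; dividend-adjusted growth = e^(0.09−0.02) = 1.0725.
Risk-neutral probability p = (1.0725 − 0.65)/(1.2 − 0.65) = 0.4225/0.5500 = 0.7682
Terminal stock prices: S_uu = 36, S_ud = 19.5, S_dd = 10.56
Terminal payoffs (K − S): max(-11, 0) = 0, max(5.5, 0) = 5.5, max(14.44, 0) = 14.44
Node u (S = 30): V_u = e^(−0.09)·[0.7682·0.0000 + 0.2318·5.5000] = 1.1652
Node d (S = 16.25): V_d = e^(−0.09)·[0.7682·5.5000 + 0.2318·14.4375] = 6.9201
Node 0 (S = 25): V_0 = e^(−0.09)·[0.7682·1.1652 + 0.2318·6.9201] = 2.2841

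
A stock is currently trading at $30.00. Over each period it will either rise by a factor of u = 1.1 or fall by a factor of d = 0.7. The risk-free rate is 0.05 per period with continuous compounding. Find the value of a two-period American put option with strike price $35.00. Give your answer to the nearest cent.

$5.00

Risk-neutral probability p = (e^0.05 − 0.7)/(1.1 − 0.7) = 0.3513/0.4000 = 0.8782
Terminal stock prices: S_uu = 36.3, S_ud = 23.1, S_dd = 14.7
Terminal payoffs (K − S): max(-1.3, 0) = 0, max(11.9, 0) = 11.9, max(20.3, 0) = 20.3
Node u (S = 33): continuation = e^(−0.05)·[0.8782·0.0000 + 0.1218·11.9000] = 1.3790; exercise value = 2.0000 > continuation, so V_u = 2.0000 (exercise)
Node d (S = 21): continuation = e^(−0.05)·[0.8782·11.9000 + 0.1218·20.3000] = 12.2930; exercise value = 14.0000 > continuation, so V_d = 14.0000 (exercise)
Node 0 (S = 30): continuation = e^(−0.05)·[0.8782·2.0000 + 0.1218·14.0000] = 3.2930; exercise value = 5.0000 > continuation, so V_0 = 5.0000 (exercise)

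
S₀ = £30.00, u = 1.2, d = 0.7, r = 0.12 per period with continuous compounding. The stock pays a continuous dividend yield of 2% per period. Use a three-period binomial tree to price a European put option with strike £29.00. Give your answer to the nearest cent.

Per-period risk-free factor R = e^0.12 = 1.1275; dividend-adjusted growth = e^(0.12−0.02) = 1.1052.
Risk-neutral probability p = (1.1052 − 0.7)/(1.2 − 0.7) = 0.4052/0.5000 = 0.8103
Terminal stock prices: S_uuu = 51.84, S_uud = 30.24, S_udd = 17.64, S_ddd = 10.29
Terminal payoffs (K − S): max(-22.84, 0) = 0, max(-1.24, 0) = 0, max(11.36, 0) = 11.36, max(18.71, 0) = 18.71
Node uu (S = 43.2): V_uu = e^(−0.12)·[0.8103·0.0000 + 0.1897·0.0000] = 0.0000
Node ud (S = 25.2): V_ud = e^(−0.12)·[0.8103·0.0000 + 0.1897·11.3600] = 1.9109
Node dd (S = 14.7): V_dd = e^(−0.12)·[0.8103·11.3600 + 0.1897·18.7100] = 11.3118
Node u (S = 36): V_u = e^(−0.12)·[0.8103·0.0000 + 0.1897·1.9109] = 0.3214
Node d (S = 21): V_d = e^(−0.12)·[0.8103·1.9109 + 0.1897·11.3118] = 3.2761
Node 0 (S = 30): V_0 = e^(−0.12)·[0.8103·0.3214 + 0.1897·3.2761] = 0.7821

£0.78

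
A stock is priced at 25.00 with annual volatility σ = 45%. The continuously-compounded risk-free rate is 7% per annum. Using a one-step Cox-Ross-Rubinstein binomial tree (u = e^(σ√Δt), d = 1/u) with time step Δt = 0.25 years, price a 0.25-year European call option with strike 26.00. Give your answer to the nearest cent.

CRR parameters: u = e^(σ√Δt) = e^(0.45·√0.25) = 1.2523, d = 1/u = 0.7985
Per-period rate: rΔt = 0.07·0.25 = 0.0175, so R = e^0.0175 = 1.0177
Risk-neutral probability p = (e^0.0175 − 0.7985)/(1.2523 − 0.7985) = 0.2191/0.4538 = 0.4829
Terminal stock prices: S_u = 31.31, S_d = 19.96
Terminal payoffs (S − K): max(5.308, 0) = 5.308, max(-6.037, 0) = 0
Node 0 (S = 25): V_0 = e^(−0.0175)·[0.4829·5.3081 + 0.5171·0.0000] = 2.5187

2.52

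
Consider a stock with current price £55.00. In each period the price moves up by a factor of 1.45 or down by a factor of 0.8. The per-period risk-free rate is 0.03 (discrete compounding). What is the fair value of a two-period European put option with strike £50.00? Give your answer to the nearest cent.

£5.82

Risk-neutral probability p = (1 + 0.03 − 0.8)/(1.45 − 0.8) = 0.2300/0.6500 = 0.3538
Terminal stock prices: S_uu = 115.6, S_ud = 63.8, S_dd = 35.2
Terminal payoffs (K − S): max(-65.64, 0) = 0, max(-13.8, 0) = 0, max(14.8, 0) = 14.8
Node u (S = 79.75): V_u = 1/1.03·[0.3538·0.0000 + 0.6462·0.0000] = 0.0000
Node d (S = 44): V_d = 1/1.03·[0.3538·0.0000 + 0.6462·14.8000] = 9.2845
Node 0 (S = 55): V_0 = 1/1.03·[0.3538·0.0000 + 0.6462·9.2845] = 5.8245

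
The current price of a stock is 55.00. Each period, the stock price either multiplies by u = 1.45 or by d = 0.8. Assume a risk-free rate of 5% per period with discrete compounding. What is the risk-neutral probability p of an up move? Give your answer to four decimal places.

Risk-neutral probability p = (1 + 0.05 − 0.8)/(1.45 − 0.8) = 0.2500/0.6500 = 0.3846

p = 0.3846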